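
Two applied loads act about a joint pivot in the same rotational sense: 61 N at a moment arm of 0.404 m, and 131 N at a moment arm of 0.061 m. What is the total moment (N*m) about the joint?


M = F1 * d1 + F2 * d2
M = 61 * 0.404 + 131 * 0.061
M = 24.6440 + 7.9910
M = 32.6350


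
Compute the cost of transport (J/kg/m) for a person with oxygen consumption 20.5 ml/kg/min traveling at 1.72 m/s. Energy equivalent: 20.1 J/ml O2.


Power per kg = VO2 * 20.1 / 60
Power per kg = 20.5 * 20.1 / 60 = 6.8675 W/kg
Cost = power_per_kg / speed
Cost = 6.8675 / 1.72
Cost = 3.9927


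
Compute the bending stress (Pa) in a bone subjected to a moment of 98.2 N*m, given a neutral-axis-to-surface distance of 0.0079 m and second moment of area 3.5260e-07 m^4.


sigma = M * c / I
sigma = 98.2 * 0.0079 / 3.5260e-07
M * c = 0.7758
sigma = 2.2002e+06


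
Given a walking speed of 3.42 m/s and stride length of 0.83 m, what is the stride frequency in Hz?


f = v / stride_length
f = 3.42 / 0.83
f = 4.1205


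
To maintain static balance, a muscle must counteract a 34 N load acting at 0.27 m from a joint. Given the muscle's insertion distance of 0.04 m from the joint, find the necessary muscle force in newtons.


F_muscle = W * d_load / d_muscle
F_muscle = 34 * 0.27 / 0.04
Numerator = 9.1800
F_muscle = 229.5000


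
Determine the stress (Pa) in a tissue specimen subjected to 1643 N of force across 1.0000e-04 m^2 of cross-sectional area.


stress = F / A
stress = 1643 / 1.0000e-04
stress = 1.6430e+07


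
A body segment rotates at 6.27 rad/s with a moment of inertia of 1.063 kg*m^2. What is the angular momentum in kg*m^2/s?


L = I * omega
L = 1.063 * 6.27
L = 6.6650


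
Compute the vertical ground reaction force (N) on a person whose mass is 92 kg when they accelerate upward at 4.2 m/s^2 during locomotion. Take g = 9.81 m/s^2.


GRF = m * (g + a)
GRF = 92 * (9.81 + 4.2)
GRF = 92 * 14.0100
GRF = 1288.9200


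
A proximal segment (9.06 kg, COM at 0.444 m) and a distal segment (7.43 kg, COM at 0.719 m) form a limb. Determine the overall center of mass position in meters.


COM = (m1*x1 + m2*x2) / (m1 + m2)
COM = (9.06*0.444 + 7.43*0.719) / (9.06 + 7.43)
Numerator = 9.3648
Denominator = 16.4900
COM = 0.5679


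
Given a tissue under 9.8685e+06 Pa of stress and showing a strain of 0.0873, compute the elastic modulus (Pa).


E = stress / strain
E = 9.8685e+06 / 0.0873
E = 1.1304e+08


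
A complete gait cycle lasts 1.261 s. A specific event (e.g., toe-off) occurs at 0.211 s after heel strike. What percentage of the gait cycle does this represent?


pct = (event_time / cycle_time) * 100
pct = (0.211 / 1.261) * 100
ratio = 0.1673
pct = 16.7328


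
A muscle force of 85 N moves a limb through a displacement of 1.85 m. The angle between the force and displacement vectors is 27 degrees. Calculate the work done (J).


W = F * d * cos(theta)
theta = 27 deg = 0.4712 rad
cos(theta) = 0.8910
W = 85 * 1.85 * 0.8910
W = 140.1108


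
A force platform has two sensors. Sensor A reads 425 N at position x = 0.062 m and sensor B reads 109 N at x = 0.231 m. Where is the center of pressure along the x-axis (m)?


COP_x = (F1*x1 + F2*x2) / (F1 + F2)
COP_x = (425*0.062 + 109*0.231) / (425 + 109)
Numerator = 51.5290
Denominator = 534
COP_x = 0.0965


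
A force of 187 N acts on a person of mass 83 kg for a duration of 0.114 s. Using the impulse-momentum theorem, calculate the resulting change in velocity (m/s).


J = F * dt = 187 * 0.114 = 21.3180 N*s
delta_v = J / m
delta_v = 21.3180 / 83
delta_v = 0.2568


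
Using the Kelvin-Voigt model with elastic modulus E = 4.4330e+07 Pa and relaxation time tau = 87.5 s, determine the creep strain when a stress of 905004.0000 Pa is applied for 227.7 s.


epsilon(t) = (sigma/E) * (1 - exp(-t/tau))
sigma/E = 905004.0000 / 4.4330e+07 = 0.0204
exp(-t/tau) = exp(-227.7 / 87.5) = 0.0741
epsilon = 0.0204 * (1 - 0.0741)
epsilon = 0.0189


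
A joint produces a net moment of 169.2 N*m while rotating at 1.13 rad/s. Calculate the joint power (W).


P = M * omega
P = 169.2 * 1.13
P = 191.1960


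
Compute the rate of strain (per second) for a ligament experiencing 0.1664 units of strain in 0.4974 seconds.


strain_rate = delta_strain / delta_t
strain_rate = 0.1664 / 0.4974
strain_rate = 0.3345


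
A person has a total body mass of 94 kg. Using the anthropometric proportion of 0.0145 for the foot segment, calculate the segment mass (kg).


m_segment = body_mass * fraction
m_segment = 94 * 0.0145
m_segment = 1.3630


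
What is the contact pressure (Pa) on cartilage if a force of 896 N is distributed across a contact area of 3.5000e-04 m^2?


P = F / A
P = 896 / 3.5000e-04
P = 2.5600e+06


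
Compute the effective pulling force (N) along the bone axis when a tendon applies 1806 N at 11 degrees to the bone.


F_eff = F_tendon * cos(theta)
theta = 11 deg = 0.1920 rad
cos(theta) = 0.9816
F_eff = 1806 * 0.9816
F_eff = 1772.8187


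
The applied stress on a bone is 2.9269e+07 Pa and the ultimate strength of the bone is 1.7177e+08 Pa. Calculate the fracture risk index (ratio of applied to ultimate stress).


FRI = applied / ultimate
FRI = 2.9269e+07 / 1.7177e+08
FRI = 0.1704


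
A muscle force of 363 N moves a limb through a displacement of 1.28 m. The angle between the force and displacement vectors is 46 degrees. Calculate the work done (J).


W = F * d * cos(theta)
theta = 46 deg = 0.8029 rad
cos(theta) = 0.6947
W = 363 * 1.28 * 0.6947
W = 322.7661


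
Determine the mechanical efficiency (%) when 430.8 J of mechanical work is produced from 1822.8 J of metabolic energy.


eta = (W_mech / E_meta) * 100
eta = (430.8 / 1822.8) * 100
ratio = 0.2363
eta = 23.6340


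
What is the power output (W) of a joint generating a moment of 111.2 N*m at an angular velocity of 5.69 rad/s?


P = M * omega
P = 111.2 * 5.69
P = 632.7280


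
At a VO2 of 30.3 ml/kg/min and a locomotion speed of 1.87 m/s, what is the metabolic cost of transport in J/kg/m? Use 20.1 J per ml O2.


Power per kg = VO2 * 20.1 / 60
Power per kg = 30.3 * 20.1 / 60 = 10.1505 W/kg
Cost = power_per_kg / speed
Cost = 10.1505 / 1.87
Cost = 5.4281


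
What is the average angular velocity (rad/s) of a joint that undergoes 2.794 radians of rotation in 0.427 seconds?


omega = delta_theta / delta_t
omega = 2.794 / 0.427
omega = 6.5433


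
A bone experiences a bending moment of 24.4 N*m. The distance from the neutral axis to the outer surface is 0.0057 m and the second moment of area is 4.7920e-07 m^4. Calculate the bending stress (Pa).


sigma = M * c / I
sigma = 24.4 * 0.0057 / 4.7920e-07
M * c = 0.1391
sigma = 290233.7229


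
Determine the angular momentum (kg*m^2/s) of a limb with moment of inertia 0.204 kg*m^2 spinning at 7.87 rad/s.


L = I * omega
L = 0.204 * 7.87
L = 1.6055


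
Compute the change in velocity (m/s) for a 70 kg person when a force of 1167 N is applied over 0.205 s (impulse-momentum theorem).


J = F * dt = 1167 * 0.205 = 239.2350 N*s
delta_v = J / m
delta_v = 239.2350 / 70
delta_v = 3.4176


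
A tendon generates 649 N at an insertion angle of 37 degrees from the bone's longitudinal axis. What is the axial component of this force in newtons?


F_eff = F_tendon * cos(theta)
theta = 37 deg = 0.6458 rad
cos(theta) = 0.7986
F_eff = 649 * 0.7986
F_eff = 518.3144


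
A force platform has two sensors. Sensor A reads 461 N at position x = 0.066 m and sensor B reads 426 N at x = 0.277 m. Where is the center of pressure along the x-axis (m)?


COP_x = (F1*x1 + F2*x2) / (F1 + F2)
COP_x = (461*0.066 + 426*0.277) / (461 + 426)
Numerator = 148.4280
Denominator = 887
COP_x = 0.1673


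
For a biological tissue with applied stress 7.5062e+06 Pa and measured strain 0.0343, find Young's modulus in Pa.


E = stress / strain
E = 7.5062e+06 / 0.0343
E = 2.1884e+08


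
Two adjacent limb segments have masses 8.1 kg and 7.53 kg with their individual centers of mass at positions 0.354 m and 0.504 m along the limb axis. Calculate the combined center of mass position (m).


COM = (m1*x1 + m2*x2) / (m1 + m2)
COM = (8.1*0.354 + 7.53*0.504) / (8.1 + 7.53)
Numerator = 6.6625
Denominator = 15.6300
COM = 0.4263


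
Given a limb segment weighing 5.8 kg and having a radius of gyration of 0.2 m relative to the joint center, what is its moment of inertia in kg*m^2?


I = m * k^2
I = 5.8 * 0.2^2
k^2 = 0.0400
I = 0.2320


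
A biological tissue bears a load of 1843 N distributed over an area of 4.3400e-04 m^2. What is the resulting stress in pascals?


stress = F / A
stress = 1843 / 4.3400e-04
stress = 4.2465e+06


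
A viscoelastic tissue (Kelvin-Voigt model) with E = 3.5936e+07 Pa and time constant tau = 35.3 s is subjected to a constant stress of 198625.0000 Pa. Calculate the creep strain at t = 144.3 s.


epsilon(t) = (sigma/E) * (1 - exp(-t/tau))
sigma/E = 198625.0000 / 3.5936e+07 = 0.0055
exp(-t/tau) = exp(-144.3 / 35.3) = 0.0168
epsilon = 0.0055 * (1 - 0.0168)
epsilon = 0.0054


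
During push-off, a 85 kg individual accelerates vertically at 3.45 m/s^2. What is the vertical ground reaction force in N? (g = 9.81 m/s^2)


GRF = m * (g + a)
GRF = 85 * (9.81 + 3.45)
GRF = 85 * 13.2600
GRF = 1127.1000


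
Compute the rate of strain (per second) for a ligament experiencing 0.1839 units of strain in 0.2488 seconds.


strain_rate = delta_strain / delta_t
strain_rate = 0.1839 / 0.2488
strain_rate = 0.7391


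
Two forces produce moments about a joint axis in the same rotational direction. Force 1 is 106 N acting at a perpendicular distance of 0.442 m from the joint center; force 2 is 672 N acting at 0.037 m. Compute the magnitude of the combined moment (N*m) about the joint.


M = F1 * d1 + F2 * d2
M = 106 * 0.442 + 672 * 0.037
M = 46.8520 + 24.8640
M = 71.7160


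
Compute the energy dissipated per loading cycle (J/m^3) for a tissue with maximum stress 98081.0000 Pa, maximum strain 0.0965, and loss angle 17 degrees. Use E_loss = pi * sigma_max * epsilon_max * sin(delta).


E_loss = pi * sigma_max * epsilon_max * sin(delta)
delta = 17 deg = 0.2967 rad
sin(delta) = 0.2924
E_loss = pi * 98081.0000 * 0.0965 * 0.2924
E_loss = 8693.5551


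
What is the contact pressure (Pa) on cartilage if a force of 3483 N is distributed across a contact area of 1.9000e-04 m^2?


P = F / A
P = 3483 / 1.9000e-04
P = 1.8332e+07


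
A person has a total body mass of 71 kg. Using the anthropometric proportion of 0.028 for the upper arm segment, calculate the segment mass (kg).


m_segment = body_mass * fraction
m_segment = 71 * 0.028
m_segment = 1.9880


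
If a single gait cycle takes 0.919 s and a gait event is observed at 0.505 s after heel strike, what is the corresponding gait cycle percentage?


pct = (event_time / cycle_time) * 100
pct = (0.505 / 0.919) * 100
ratio = 0.5495
pct = 54.9510


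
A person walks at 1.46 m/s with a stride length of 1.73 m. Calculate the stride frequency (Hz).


f = v / stride_length
f = 1.46 / 1.73
f = 0.8439


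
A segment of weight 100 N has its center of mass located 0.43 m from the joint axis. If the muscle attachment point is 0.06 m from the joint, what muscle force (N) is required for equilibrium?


F_muscle = W * d_load / d_muscle
F_muscle = 100 * 0.43 / 0.06
Numerator = 43.0000
F_muscle = 716.6667


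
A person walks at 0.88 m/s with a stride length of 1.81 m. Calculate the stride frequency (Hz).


f = v / stride_length
f = 0.88 / 1.81
f = 0.4862


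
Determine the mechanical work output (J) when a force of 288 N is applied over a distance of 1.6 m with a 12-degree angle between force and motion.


W = F * d * cos(theta)
theta = 12 deg = 0.2094 rad
cos(theta) = 0.9781
W = 288 * 1.6 * 0.9781
W = 450.7304


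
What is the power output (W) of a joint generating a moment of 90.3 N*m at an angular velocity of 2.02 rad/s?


P = M * omega
P = 90.3 * 2.02
P = 182.4060


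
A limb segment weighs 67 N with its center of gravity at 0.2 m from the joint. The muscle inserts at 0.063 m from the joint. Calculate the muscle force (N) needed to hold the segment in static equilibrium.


F_muscle = W * d_load / d_muscle
F_muscle = 67 * 0.2 / 0.063
Numerator = 13.4000
F_muscle = 212.6984


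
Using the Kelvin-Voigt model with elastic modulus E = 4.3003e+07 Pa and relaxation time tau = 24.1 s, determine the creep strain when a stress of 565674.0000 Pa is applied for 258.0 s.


epsilon(t) = (sigma/E) * (1 - exp(-t/tau))
sigma/E = 565674.0000 / 4.3003e+07 = 0.0132
exp(-t/tau) = exp(-258.0 / 24.1) = 2.2424e-05
epsilon = 0.0132 * (1 - 2.2424e-05)
epsilon = 0.0132


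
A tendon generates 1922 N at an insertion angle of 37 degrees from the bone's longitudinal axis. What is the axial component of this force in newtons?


F_eff = F_tendon * cos(theta)
theta = 37 deg = 0.6458 rad
cos(theta) = 0.7986
F_eff = 1922 * 0.7986
F_eff = 1534.9775


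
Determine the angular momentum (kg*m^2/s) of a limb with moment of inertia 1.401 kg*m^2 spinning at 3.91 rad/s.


L = I * omega
L = 1.401 * 3.91
L = 5.4779


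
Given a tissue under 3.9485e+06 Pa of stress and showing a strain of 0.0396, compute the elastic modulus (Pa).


E = stress / strain
E = 3.9485e+06 / 0.0396
E = 9.9710e+07


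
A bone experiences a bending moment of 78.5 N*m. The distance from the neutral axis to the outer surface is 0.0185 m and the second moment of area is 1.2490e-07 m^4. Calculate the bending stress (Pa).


sigma = M * c / I
sigma = 78.5 * 0.0185 / 1.2490e-07
M * c = 1.4522
sigma = 1.1627e+07


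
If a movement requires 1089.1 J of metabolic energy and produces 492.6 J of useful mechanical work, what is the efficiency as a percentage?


eta = (W_mech / E_meta) * 100
eta = (492.6 / 1089.1) * 100
ratio = 0.4523
eta = 45.2300


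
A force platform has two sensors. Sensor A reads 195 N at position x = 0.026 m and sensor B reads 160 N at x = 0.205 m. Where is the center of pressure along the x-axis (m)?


COP_x = (F1*x1 + F2*x2) / (F1 + F2)
COP_x = (195*0.026 + 160*0.205) / (195 + 160)
Numerator = 37.8700
Denominator = 355
COP_x = 0.1067


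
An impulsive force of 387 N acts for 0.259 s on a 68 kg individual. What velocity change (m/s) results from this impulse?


J = F * dt = 387 * 0.259 = 100.2330 N*s
delta_v = J / m
delta_v = 100.2330 / 68
delta_v = 1.4740


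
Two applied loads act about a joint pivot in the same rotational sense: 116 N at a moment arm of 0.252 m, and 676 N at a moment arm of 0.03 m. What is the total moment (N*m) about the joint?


M = F1 * d1 + F2 * d2
M = 116 * 0.252 + 676 * 0.03
M = 29.2320 + 20.2800
M = 49.5120


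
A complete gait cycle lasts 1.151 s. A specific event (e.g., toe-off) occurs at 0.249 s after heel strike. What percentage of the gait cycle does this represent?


pct = (event_time / cycle_time) * 100
pct = (0.249 / 1.151) * 100
ratio = 0.2163
pct = 21.6334


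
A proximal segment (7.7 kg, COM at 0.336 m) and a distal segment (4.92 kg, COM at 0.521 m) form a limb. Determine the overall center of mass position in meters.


COM = (m1*x1 + m2*x2) / (m1 + m2)
COM = (7.7*0.336 + 4.92*0.521) / (7.7 + 4.92)
Numerator = 5.1505
Denominator = 12.6200
COM = 0.4081


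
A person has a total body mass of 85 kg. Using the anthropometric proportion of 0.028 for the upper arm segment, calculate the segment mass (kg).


m_segment = body_mass * fraction
m_segment = 85 * 0.028
m_segment = 2.3800


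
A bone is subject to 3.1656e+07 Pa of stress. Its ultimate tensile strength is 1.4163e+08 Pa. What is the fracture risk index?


FRI = applied / ultimate
FRI = 3.1656e+07 / 1.4163e+08
FRI = 0.2235


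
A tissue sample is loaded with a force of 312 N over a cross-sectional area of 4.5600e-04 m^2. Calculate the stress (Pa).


stress = F / A
stress = 312 / 4.5600e-04
stress = 684210.5263


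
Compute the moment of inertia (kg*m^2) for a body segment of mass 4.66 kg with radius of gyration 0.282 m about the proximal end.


I = m * k^2
I = 4.66 * 0.282^2
k^2 = 0.0795
I = 0.3706


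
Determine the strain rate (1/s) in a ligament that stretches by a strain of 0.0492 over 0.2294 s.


strain_rate = delta_strain / delta_t
strain_rate = 0.0492 / 0.2294
strain_rate = 0.2145


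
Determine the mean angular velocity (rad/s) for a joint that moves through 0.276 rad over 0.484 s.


omega = delta_theta / delta_t
omega = 0.276 / 0.484
omega = 0.5702


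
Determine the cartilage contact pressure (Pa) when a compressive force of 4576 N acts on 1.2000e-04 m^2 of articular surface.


P = F / A
P = 4576 / 1.2000e-04
P = 3.8133e+07


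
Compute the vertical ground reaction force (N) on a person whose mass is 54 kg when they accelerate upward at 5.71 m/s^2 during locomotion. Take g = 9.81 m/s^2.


GRF = m * (g + a)
GRF = 54 * (9.81 + 5.71)
GRF = 54 * 15.5200
GRF = 838.0800


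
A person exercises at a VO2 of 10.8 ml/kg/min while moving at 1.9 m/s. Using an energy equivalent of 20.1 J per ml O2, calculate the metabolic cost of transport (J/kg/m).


Power per kg = VO2 * 20.1 / 60
Power per kg = 10.8 * 20.1 / 60 = 3.6180 W/kg
Cost = power_per_kg / speed
Cost = 3.6180 / 1.9
Cost = 1.9042


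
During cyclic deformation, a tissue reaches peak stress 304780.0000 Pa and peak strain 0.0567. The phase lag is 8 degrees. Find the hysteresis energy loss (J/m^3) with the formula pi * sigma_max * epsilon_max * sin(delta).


E_loss = pi * sigma_max * epsilon_max * sin(delta)
delta = 8 deg = 0.1396 rad
sin(delta) = 0.1392
E_loss = pi * 304780.0000 * 0.0567 * 0.1392
E_loss = 7555.6999


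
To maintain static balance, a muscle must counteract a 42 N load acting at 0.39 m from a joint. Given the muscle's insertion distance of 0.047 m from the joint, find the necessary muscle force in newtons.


F_muscle = W * d_load / d_muscle
F_muscle = 42 * 0.39 / 0.047
Numerator = 16.3800
F_muscle = 348.5106


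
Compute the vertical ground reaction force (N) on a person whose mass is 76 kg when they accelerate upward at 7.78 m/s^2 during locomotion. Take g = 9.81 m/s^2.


GRF = m * (g + a)
GRF = 76 * (9.81 + 7.78)
GRF = 76 * 17.5900
GRF = 1336.8400


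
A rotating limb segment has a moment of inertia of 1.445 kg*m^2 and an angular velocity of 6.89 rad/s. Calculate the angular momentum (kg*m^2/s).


L = I * omega
L = 1.445 * 6.89
L = 9.9560


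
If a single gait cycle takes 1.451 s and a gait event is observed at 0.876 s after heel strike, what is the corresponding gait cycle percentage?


pct = (event_time / cycle_time) * 100
pct = (0.876 / 1.451) * 100
ratio = 0.6037
pct = 60.3722


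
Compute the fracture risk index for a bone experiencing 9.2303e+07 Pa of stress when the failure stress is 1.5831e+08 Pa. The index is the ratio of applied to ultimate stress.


FRI = applied / ultimate
FRI = 9.2303e+07 / 1.5831e+08
FRI = 0.5831


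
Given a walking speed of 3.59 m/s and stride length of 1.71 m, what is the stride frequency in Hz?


f = v / stride_length
f = 3.59 / 1.71
f = 2.0994


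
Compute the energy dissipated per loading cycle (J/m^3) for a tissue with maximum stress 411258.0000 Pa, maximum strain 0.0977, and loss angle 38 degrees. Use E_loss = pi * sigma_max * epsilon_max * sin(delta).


E_loss = pi * sigma_max * epsilon_max * sin(delta)
delta = 38 deg = 0.6632 rad
sin(delta) = 0.6157
E_loss = pi * 411258.0000 * 0.0977 * 0.6157
E_loss = 77714.2704


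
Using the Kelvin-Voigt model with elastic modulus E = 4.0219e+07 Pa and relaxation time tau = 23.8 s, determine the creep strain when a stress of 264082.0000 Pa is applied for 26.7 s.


epsilon(t) = (sigma/E) * (1 - exp(-t/tau))
sigma/E = 264082.0000 / 4.0219e+07 = 0.0066
exp(-t/tau) = exp(-26.7 / 23.8) = 0.3257
epsilon = 0.0066 * (1 - 0.3257)
epsilon = 0.0044


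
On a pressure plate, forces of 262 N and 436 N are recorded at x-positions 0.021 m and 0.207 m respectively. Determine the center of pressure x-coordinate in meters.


COP_x = (F1*x1 + F2*x2) / (F1 + F2)
COP_x = (262*0.021 + 436*0.207) / (262 + 436)
Numerator = 95.7540
Denominator = 698
COP_x = 0.1372


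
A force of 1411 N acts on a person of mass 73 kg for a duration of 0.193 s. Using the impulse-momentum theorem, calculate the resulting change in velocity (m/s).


J = F * dt = 1411 * 0.193 = 272.3230 N*s
delta_v = J / m
delta_v = 272.3230 / 73
delta_v = 3.7305


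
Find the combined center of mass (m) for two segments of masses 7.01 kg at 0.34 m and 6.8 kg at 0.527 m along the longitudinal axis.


COM = (m1*x1 + m2*x2) / (m1 + m2)
COM = (7.01*0.34 + 6.8*0.527) / (7.01 + 6.8)
Numerator = 5.9670
Denominator = 13.8100
COM = 0.4321


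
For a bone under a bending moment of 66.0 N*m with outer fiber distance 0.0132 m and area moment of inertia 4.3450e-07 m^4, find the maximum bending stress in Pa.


sigma = M * c / I
sigma = 66.0 * 0.0132 / 4.3450e-07
M * c = 0.8712
sigma = 2.0051e+06


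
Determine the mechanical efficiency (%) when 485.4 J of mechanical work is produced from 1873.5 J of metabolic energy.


eta = (W_mech / E_meta) * 100
eta = (485.4 / 1873.5) * 100
ratio = 0.2591
eta = 25.9087


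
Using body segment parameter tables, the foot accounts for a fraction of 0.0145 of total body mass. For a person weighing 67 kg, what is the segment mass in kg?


m_segment = body_mass * fraction
m_segment = 67 * 0.0145
m_segment = 0.9715


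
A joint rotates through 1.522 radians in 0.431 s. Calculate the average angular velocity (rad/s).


omega = delta_theta / delta_t
omega = 1.522 / 0.431
omega = 3.5313


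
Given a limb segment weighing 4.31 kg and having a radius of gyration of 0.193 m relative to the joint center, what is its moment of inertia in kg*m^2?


I = m * k^2
I = 4.31 * 0.193^2
k^2 = 0.0372
I = 0.1605


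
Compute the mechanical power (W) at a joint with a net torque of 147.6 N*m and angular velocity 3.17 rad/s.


P = M * omega
P = 147.6 * 3.17
P = 467.8920


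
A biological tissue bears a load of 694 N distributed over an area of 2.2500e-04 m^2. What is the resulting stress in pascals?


stress = F / A
stress = 694 / 2.2500e-04
stress = 3.0844e+06


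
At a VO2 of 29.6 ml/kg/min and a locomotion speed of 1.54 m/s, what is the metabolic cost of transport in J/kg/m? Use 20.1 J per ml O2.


Power per kg = VO2 * 20.1 / 60
Power per kg = 29.6 * 20.1 / 60 = 9.9160 W/kg
Cost = power_per_kg / speed
Cost = 9.9160 / 1.54
Cost = 6.4390


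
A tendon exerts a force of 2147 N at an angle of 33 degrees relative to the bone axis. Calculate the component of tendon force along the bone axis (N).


F_eff = F_tendon * cos(theta)
theta = 33 deg = 0.5760 rad
cos(theta) = 0.8387
F_eff = 2147 * 0.8387
F_eff = 1800.6257


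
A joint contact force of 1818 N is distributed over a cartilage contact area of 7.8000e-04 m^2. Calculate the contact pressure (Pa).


P = F / A
P = 1818 / 7.8000e-04
P = 2.3308e+06


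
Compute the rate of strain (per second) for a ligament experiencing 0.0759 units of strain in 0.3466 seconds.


strain_rate = delta_strain / delta_t
strain_rate = 0.0759 / 0.3466
strain_rate = 0.2190


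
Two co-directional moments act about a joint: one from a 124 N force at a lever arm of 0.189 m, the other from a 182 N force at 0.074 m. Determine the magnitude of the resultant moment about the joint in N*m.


M = F1 * d1 + F2 * d2
M = 124 * 0.189 + 182 * 0.074
M = 23.4360 + 13.4680
M = 36.9040


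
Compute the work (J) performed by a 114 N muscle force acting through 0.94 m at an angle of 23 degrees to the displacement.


W = F * d * cos(theta)
theta = 23 deg = 0.4014 rad
cos(theta) = 0.9205
W = 114 * 0.94 * 0.9205
W = 98.6413


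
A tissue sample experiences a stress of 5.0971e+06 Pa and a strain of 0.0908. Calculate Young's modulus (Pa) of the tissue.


E = stress / strain
E = 5.0971e+06 / 0.0908
E = 5.6135e+07


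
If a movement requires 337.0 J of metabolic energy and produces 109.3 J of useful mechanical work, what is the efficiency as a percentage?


eta = (W_mech / E_meta) * 100
eta = (109.3 / 337.0) * 100
ratio = 0.3243
eta = 32.4332


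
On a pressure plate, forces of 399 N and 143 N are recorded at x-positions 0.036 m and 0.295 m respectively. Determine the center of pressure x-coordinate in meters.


COP_x = (F1*x1 + F2*x2) / (F1 + F2)
COP_x = (399*0.036 + 143*0.295) / (399 + 143)
Numerator = 56.5490
Denominator = 542
COP_x = 0.1043


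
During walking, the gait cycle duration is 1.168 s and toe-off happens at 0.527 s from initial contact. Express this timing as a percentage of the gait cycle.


pct = (event_time / cycle_time) * 100
pct = (0.527 / 1.168) * 100
ratio = 0.4512
pct = 45.1199


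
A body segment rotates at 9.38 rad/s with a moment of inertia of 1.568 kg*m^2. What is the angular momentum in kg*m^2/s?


L = I * omega
L = 1.568 * 9.38
L = 14.7078


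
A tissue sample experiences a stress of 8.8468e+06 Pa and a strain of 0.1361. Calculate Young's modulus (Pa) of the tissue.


E = stress / strain
E = 8.8468e+06 / 0.1361
E = 6.5002e+07


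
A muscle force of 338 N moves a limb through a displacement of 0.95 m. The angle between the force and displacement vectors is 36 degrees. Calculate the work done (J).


W = F * d * cos(theta)
theta = 36 deg = 0.6283 rad
cos(theta) = 0.8090
W = 338 * 0.95 * 0.8090
W = 259.7754


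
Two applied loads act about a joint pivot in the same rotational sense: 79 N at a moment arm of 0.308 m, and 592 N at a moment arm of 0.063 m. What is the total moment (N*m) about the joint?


M = F1 * d1 + F2 * d2
M = 79 * 0.308 + 592 * 0.063
M = 24.3320 + 37.2960
M = 61.6280


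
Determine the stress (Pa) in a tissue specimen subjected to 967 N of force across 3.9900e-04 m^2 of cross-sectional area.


stress = F / A
stress = 967 / 3.9900e-04
stress = 2.4236e+06


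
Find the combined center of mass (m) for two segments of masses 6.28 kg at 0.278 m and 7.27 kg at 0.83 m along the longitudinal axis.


COM = (m1*x1 + m2*x2) / (m1 + m2)
COM = (6.28*0.278 + 7.27*0.83) / (6.28 + 7.27)
Numerator = 7.7799
Denominator = 13.5500
COM = 0.5742


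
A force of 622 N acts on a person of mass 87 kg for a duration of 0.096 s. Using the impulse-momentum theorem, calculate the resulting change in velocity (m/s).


J = F * dt = 622 * 0.096 = 59.7120 N*s
delta_v = J / m
delta_v = 59.7120 / 87
delta_v = 0.6863


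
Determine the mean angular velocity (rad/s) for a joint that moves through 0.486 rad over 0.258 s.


omega = delta_theta / delta_t
omega = 0.486 / 0.258
omega = 1.8837


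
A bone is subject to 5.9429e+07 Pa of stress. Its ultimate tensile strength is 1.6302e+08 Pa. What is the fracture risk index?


FRI = applied / ultimate
FRI = 5.9429e+07 / 1.6302e+08
FRI = 0.3646


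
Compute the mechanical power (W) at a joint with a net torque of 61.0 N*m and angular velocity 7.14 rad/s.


P = M * omega
P = 61.0 * 7.14
P = 435.5400


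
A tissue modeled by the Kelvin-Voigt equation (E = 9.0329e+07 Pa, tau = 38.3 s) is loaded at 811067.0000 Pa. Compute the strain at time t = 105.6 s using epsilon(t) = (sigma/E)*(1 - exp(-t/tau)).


epsilon(t) = (sigma/E) * (1 - exp(-t/tau))
sigma/E = 811067.0000 / 9.0329e+07 = 0.0090
exp(-t/tau) = exp(-105.6 / 38.3) = 0.0635
epsilon = 0.0090 * (1 - 0.0635)
epsilon = 0.0084


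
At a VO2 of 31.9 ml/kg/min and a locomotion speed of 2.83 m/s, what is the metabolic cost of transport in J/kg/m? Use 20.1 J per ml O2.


Power per kg = VO2 * 20.1 / 60
Power per kg = 31.9 * 20.1 / 60 = 10.6865 W/kg
Cost = power_per_kg / speed
Cost = 10.6865 / 2.83
Cost = 3.7761


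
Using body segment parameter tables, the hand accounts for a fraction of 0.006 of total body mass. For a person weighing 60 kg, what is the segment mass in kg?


m_segment = body_mass * fraction
m_segment = 60 * 0.006
m_segment = 0.3600


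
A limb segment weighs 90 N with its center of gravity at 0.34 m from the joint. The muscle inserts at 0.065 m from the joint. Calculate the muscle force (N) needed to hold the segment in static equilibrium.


F_muscle = W * d_load / d_muscle
F_muscle = 90 * 0.34 / 0.065
Numerator = 30.6000
F_muscle = 470.7692


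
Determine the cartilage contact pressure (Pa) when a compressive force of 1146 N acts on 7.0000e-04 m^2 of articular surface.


P = F / A
P = 1146 / 7.0000e-04
P = 1.6371e+06


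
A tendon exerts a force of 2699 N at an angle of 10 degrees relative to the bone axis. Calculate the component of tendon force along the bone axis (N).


F_eff = F_tendon * cos(theta)
theta = 10 deg = 0.1745 rad
cos(theta) = 0.9848
F_eff = 2699 * 0.9848
F_eff = 2657.9961


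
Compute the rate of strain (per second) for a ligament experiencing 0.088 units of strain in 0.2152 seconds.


strain_rate = delta_strain / delta_t
strain_rate = 0.088 / 0.2152
strain_rate = 0.4089


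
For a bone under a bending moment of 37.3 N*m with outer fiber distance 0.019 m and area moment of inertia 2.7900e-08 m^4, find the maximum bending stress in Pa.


sigma = M * c / I
sigma = 37.3 * 0.019 / 2.7900e-08
M * c = 0.7087
sigma = 2.5401e+07


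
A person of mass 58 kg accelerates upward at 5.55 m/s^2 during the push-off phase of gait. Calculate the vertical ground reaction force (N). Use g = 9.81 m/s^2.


GRF = m * (g + a)
GRF = 58 * (9.81 + 5.55)
GRF = 58 * 15.3600
GRF = 890.8800


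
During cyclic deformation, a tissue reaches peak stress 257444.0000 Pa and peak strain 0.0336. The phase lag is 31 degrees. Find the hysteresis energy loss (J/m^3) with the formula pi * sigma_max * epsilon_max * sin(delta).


E_loss = pi * sigma_max * epsilon_max * sin(delta)
delta = 31 deg = 0.5411 rad
sin(delta) = 0.5150
E_loss = pi * 257444.0000 * 0.0336 * 0.5150
E_loss = 13996.2361


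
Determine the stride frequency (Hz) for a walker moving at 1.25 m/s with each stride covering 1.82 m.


f = v / stride_length
f = 1.25 / 1.82
f = 0.6868


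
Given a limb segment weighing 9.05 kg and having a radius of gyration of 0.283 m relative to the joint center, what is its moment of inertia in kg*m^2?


I = m * k^2
I = 9.05 * 0.283^2
k^2 = 0.0801
I = 0.7248


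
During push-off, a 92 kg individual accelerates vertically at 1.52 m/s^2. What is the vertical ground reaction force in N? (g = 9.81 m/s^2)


GRF = m * (g + a)
GRF = 92 * (9.81 + 1.52)
GRF = 92 * 11.3300
GRF = 1042.3600


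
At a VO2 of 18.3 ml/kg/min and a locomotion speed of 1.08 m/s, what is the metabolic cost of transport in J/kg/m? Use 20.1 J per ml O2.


Power per kg = VO2 * 20.1 / 60
Power per kg = 18.3 * 20.1 / 60 = 6.1305 W/kg
Cost = power_per_kg / speed
Cost = 6.1305 / 1.08
Cost = 5.6764


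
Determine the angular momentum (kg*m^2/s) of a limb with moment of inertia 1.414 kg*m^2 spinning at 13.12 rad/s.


L = I * omega
L = 1.414 * 13.12
L = 18.5517


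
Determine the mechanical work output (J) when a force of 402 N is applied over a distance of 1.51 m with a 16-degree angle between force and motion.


W = F * d * cos(theta)
theta = 16 deg = 0.2793 rad
cos(theta) = 0.9613
W = 402 * 1.51 * 0.9613
W = 583.5051


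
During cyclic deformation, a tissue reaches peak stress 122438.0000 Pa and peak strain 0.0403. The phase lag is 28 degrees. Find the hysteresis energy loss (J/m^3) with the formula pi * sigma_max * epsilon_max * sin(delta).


E_loss = pi * sigma_max * epsilon_max * sin(delta)
delta = 28 deg = 0.4887 rad
sin(delta) = 0.4695
E_loss = pi * 122438.0000 * 0.0403 * 0.4695
E_loss = 7277.4702


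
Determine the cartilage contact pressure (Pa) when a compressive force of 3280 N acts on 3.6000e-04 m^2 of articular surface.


P = F / A
P = 3280 / 3.6000e-04
P = 9.1111e+06


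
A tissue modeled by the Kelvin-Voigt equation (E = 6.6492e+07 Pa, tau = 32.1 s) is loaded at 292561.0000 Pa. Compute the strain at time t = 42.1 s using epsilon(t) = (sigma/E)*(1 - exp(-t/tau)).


epsilon(t) = (sigma/E) * (1 - exp(-t/tau))
sigma/E = 292561.0000 / 6.6492e+07 = 0.0044
exp(-t/tau) = exp(-42.1 / 32.1) = 0.2694
epsilon = 0.0044 * (1 - 0.2694)
epsilon = 0.0032


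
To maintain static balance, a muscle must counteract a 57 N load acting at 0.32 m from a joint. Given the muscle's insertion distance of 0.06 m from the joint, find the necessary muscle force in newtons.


F_muscle = W * d_load / d_muscle
F_muscle = 57 * 0.32 / 0.06
Numerator = 18.2400
F_muscle = 304.0000


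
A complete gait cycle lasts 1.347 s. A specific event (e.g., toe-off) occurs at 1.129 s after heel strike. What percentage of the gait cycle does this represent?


pct = (event_time / cycle_time) * 100
pct = (1.129 / 1.347) * 100
ratio = 0.8382
pct = 83.8159


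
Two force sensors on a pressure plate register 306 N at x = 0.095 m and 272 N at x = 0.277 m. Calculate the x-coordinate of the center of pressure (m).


COP_x = (F1*x1 + F2*x2) / (F1 + F2)
COP_x = (306*0.095 + 272*0.277) / (306 + 272)
Numerator = 104.4140
Denominator = 578
COP_x = 0.1806


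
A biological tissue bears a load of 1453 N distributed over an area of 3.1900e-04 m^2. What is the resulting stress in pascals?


stress = F / A
stress = 1453 / 3.1900e-04
stress = 4.5549e+06


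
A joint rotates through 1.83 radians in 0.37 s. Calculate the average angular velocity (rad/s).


omega = delta_theta / delta_t
omega = 1.83 / 0.37
omega = 4.9459


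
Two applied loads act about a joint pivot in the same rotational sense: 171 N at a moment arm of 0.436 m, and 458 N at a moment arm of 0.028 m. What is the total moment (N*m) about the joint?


M = F1 * d1 + F2 * d2
M = 171 * 0.436 + 458 * 0.028
M = 74.5560 + 12.8240
M = 87.3800


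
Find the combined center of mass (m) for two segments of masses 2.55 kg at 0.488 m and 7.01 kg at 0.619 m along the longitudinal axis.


COM = (m1*x1 + m2*x2) / (m1 + m2)
COM = (2.55*0.488 + 7.01*0.619) / (2.55 + 7.01)
Numerator = 5.5836
Denominator = 9.5600
COM = 0.5841


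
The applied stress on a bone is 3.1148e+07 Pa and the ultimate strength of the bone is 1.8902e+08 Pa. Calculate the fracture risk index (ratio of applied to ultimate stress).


FRI = applied / ultimate
FRI = 3.1148e+07 / 1.8902e+08
FRI = 0.1648


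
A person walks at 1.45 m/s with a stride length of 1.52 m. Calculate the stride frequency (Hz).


f = v / stride_length
f = 1.45 / 1.52
f = 0.9539


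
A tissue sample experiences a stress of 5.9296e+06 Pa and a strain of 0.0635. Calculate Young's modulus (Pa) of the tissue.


E = stress / strain
E = 5.9296e+06 / 0.0635
E = 9.3380e+07


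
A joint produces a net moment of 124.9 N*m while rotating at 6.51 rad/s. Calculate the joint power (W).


P = M * omega
P = 124.9 * 6.51
P = 813.0990


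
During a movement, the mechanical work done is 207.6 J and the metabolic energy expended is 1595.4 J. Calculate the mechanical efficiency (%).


eta = (W_mech / E_meta) * 100
eta = (207.6 / 1595.4) * 100
ratio = 0.1301
eta = 13.0124


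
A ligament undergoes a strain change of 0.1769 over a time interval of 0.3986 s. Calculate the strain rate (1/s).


strain_rate = delta_strain / delta_t
strain_rate = 0.1769 / 0.3986
strain_rate = 0.4438


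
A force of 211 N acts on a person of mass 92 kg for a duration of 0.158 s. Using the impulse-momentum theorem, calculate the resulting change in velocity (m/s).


J = F * dt = 211 * 0.158 = 33.3380 N*s
delta_v = J / m
delta_v = 33.3380 / 92
delta_v = 0.3624


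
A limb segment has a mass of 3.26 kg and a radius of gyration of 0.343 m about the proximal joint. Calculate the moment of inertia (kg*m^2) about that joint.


I = m * k^2
I = 3.26 * 0.343^2
k^2 = 0.1176
I = 0.3835


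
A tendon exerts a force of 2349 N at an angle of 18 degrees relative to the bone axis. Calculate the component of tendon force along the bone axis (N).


F_eff = F_tendon * cos(theta)
theta = 18 deg = 0.3142 rad
cos(theta) = 0.9511
F_eff = 2349 * 0.9511
F_eff = 2234.0318


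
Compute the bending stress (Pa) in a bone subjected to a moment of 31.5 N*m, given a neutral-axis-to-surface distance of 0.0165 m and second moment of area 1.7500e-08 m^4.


sigma = M * c / I
sigma = 31.5 * 0.0165 / 1.7500e-08
M * c = 0.5198
sigma = 2.9700e+07


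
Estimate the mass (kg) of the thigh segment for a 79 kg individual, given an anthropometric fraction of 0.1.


m_segment = body_mass * fraction
m_segment = 79 * 0.1
m_segment = 7.9000


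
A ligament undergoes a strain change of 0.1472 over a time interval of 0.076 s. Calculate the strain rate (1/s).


strain_rate = delta_strain / delta_t
strain_rate = 0.1472 / 0.076
strain_rate = 1.9368


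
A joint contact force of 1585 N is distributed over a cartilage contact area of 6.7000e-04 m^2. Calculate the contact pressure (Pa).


P = F / A
P = 1585 / 6.7000e-04
P = 2.3657e+06


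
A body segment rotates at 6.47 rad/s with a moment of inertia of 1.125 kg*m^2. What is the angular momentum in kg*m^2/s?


L = I * omega
L = 1.125 * 6.47
L = 7.2787


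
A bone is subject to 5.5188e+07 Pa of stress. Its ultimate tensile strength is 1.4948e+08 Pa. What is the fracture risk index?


FRI = applied / ultimate
FRI = 5.5188e+07 / 1.4948e+08
FRI = 0.3692


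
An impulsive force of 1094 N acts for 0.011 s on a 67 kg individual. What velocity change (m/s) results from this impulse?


J = F * dt = 1094 * 0.011 = 12.0340 N*s
delta_v = J / m
delta_v = 12.0340 / 67
delta_v = 0.1796


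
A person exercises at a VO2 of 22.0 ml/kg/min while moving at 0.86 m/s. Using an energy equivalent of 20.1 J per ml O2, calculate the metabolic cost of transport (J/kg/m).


Power per kg = VO2 * 20.1 / 60
Power per kg = 22.0 * 20.1 / 60 = 7.3700 W/kg
Cost = power_per_kg / speed
Cost = 7.3700 / 0.86
Cost = 8.5698


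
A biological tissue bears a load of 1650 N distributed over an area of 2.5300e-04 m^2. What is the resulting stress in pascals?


stress = F / A
stress = 1650 / 2.5300e-04
stress = 6.5217e+06


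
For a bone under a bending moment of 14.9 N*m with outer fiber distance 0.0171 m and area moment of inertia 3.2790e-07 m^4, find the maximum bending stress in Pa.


sigma = M * c / I
sigma = 14.9 * 0.0171 / 3.2790e-07
M * c = 0.2548
sigma = 777035.6816


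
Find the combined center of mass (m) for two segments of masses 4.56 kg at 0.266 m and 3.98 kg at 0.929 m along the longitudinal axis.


COM = (m1*x1 + m2*x2) / (m1 + m2)
COM = (4.56*0.266 + 3.98*0.929) / (4.56 + 3.98)
Numerator = 4.9104
Denominator = 8.5400
COM = 0.5750


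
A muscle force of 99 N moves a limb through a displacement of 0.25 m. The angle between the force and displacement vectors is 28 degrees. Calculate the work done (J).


W = F * d * cos(theta)
theta = 28 deg = 0.4887 rad
cos(theta) = 0.8829
W = 99 * 0.25 * 0.8829
W = 21.8530


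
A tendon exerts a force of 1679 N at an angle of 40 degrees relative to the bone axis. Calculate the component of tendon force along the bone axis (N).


F_eff = F_tendon * cos(theta)
theta = 40 deg = 0.6981 rad
cos(theta) = 0.7660
F_eff = 1679 * 0.7660
F_eff = 1286.1886


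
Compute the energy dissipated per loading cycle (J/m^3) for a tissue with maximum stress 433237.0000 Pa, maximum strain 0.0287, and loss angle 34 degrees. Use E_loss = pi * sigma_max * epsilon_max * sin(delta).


E_loss = pi * sigma_max * epsilon_max * sin(delta)
delta = 34 deg = 0.5934 rad
sin(delta) = 0.5592
E_loss = pi * 433237.0000 * 0.0287 * 0.5592
E_loss = 21843.3357


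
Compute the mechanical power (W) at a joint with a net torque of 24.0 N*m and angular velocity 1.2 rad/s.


P = M * omega
P = 24.0 * 1.2
P = 28.8000


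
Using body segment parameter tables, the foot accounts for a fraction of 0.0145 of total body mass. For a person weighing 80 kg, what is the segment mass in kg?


m_segment = body_mass * fraction
m_segment = 80 * 0.0145
m_segment = 1.1600
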